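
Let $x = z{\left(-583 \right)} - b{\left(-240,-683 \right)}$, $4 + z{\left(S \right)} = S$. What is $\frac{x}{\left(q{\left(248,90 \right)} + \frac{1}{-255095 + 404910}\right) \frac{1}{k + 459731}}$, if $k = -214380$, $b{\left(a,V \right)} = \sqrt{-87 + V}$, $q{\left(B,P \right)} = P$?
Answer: $- \frac{21576511658155}{13483351} - \frac{36757260065 i \sqrt{770}}{13483351} \approx -1.6002 \cdot 10^{6} - 75647.0 i$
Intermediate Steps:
$z{\left(S \right)} = -4 + S$
$x = -587 - i \sqrt{770}$ ($x = \left(-4 - 583\right) - \sqrt{-87 - 683} = -587 - \sqrt{-770} = -587 - i \sqrt{770} \approx -587.0 - 27.749 i$)
$\frac{x}{\left(q{\left(248,90 \right)} + \frac{1}{-255095 + 404910}\right) \frac{1}{k + 459731}} = \frac{-587 - i \sqrt{770}}{\left(90 + \frac{1}{-255095 + 404910}\right) \frac{1}{-214380 + 459731}} = \frac{-587 - i \sqrt{770}}{\left(90 + \frac{1}{149815}\right) \frac{1}{245351}} = \frac{-587 - i \sqrt{770}}{\frac{13483351}{149815} \cdot \frac{1}{245351}} = \frac{-587 - i \sqrt{770}}{\frac{13483351}{36757260065}} = \left(-587 - i \sqrt{770}\right) \frac{36757260065}{13483351} = - \frac{21576511658155}{13483351} - \frac{36757260065 i \sqrt{770}}{13483351}$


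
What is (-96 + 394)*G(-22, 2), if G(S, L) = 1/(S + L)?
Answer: -149/10 ≈ -14.900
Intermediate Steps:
G(S, L) = 1/(L + S)
(-96 + 394)*G(-22, 2) = (-96 + 394)/(2 - 22) = 298/(-20) = 298*(-1/20) = -149/10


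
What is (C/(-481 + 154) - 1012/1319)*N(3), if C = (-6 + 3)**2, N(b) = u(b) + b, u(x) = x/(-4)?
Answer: -1028385/575084 ≈ -1.7882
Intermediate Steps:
u(x) = -x/4 (u(x) = x*(-1/4) = -x/4)
N(b) = 3*b/4 (N(b) = -b/4 + b = 3*b/4)
C = 9 (C = (-3)**2 = 9)
(C/(-481 + 154) - 1012/1319)*N(3) = (9/(-481 + 154) - 1012/1319)*((3/4)*3) = (9/(-327) - 1012*1/1319)*(9/4) = (9*(-1/327) - 1012/1319)*(9/4) = (-3/109 - 1012/1319)*(9/4) = -114265/143771*9/4 = -1028385/575084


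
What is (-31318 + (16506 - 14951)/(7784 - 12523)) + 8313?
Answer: -109022250/4739 ≈ -23005.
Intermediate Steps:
(-31318 + (16506 - 14951)/(7784 - 12523)) + 8313 = (-31318 + 1555/(-4739)) + 8313 = (-31318 + 1555*(-1/4739)) + 8313 = (-31318 - 1555/4739) + 8313 = -148417557/4739 + 8313 = -109022250/4739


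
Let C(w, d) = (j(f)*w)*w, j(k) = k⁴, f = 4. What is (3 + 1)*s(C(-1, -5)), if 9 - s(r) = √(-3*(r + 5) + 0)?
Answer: 36 - 12*I*√87 ≈ 36.0 - 111.93*I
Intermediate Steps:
C(w, d) = 256*w² (C(w, d) = (4⁴*w)*w = (256*w)*w = 256*w²)
s(r) = 9 - √(-15 - 3*r) (s(r) = 9 - √(-3*(r + 5) + 0) = 9 - √(-3*(5 + r) + 0) = 9 - √((-15 - 3*r) + 0) = 9 - √(-15 - 3*r))
(3 + 1)*s(C(-1, -5)) = (3 + 1)*(9 - √(-15 - 768*(-1)²)) = 4*(9 - √(-15 - 768)) = 4*(9 - √(-783)) = 4*(9 - 3*I*√87) = 36 - 12*I*√87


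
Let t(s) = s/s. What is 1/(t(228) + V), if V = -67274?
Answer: -1/67273 ≈ -1.4865e-5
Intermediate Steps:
t(s) = 1
1/(t(228) + V) = 1/(1 - 67274) = 1/(-67273) = -1/67273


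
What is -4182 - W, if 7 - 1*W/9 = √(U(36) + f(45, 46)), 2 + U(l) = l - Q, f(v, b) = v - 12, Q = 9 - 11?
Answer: -4245 + 9*√69 ≈ -4170.2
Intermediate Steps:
Q = -2
f(v, b) = -12 + v
U(l) = l (U(l) = -2 + (l - 1*(-2)) = -2 + (l + 2) = -2 + (2 + l) = l)
W = 63 - 9*√69 (W = 63 - 9*√(36 + (-12 + 45)) = 63 - 9*√(36 + 33) = 63 - 9*√69 ≈ -11.760)
-4182 - W = -4182 - (63 - 9*√69) = -4182 + (-63 + 9*√69) = -4245 + 9*√69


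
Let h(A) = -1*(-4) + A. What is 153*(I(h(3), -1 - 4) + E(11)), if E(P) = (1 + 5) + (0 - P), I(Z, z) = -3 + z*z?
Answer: 2601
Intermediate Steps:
h(A) = 4 + A
I(Z, z) = -3 + z²
E(P) = 6 - P
153*(I(h(3), -1 - 4) + E(11)) = 153*((-3 + (-1 - 4)²) + (6 - 1*11)) = 153*((-3 + (-5)²) + (6 - 11)) = 153*((-3 + 25) - 5) = 153*(22 - 5) = 153*17 = 2601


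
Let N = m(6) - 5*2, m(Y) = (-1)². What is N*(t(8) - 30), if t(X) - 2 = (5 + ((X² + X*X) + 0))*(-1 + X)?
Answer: -8127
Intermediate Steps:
m(Y) = 1
t(X) = 2 + (-1 + X)*(5 + 2*X²) (t(X) = 2 + (5 + ((X² + X*X) + 0))*(-1 + X) = 2 + (5 + ((X² + X²) + 0))*(-1 + X) = 2 + (5 + (2*X² + 0))*(-1 + X) = 2 + (5 + 2*X²)*(-1 + X) = 2 + (-1 + X)*(5 + 2*X²))
N = -9 (N = 1 - 5*2 = 1 - 10 = -9)
N*(t(8) - 30) = -9*((-3 - 2*8² + 2*8³ + 5*8) - 30) = -9*((-3 - 2*64 + 2*512 + 40) - 30) = -9*((-3 - 128 + 1024 + 40) - 30) = -9*(933 - 30) = -9*903 = -8127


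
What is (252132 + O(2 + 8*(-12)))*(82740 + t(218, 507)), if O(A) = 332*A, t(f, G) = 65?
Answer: 18293611820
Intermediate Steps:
(252132 + O(2 + 8*(-12)))*(82740 + t(218, 507)) = (252132 + 332*(2 + 8*(-12)))*(82740 + 65) = (252132 + 332*(2 - 96))*82805 = (252132 + 332*(-94))*82805 = (252132 - 31208)*82805 = 220924*82805 = 18293611820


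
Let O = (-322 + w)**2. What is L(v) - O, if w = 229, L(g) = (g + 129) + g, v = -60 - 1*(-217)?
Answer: -8206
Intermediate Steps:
v = 157 (v = -60 + 217 = 157)
L(g) = 129 + 2*g (L(g) = (129 + g) + g = 129 + 2*g)
O = 8649 (O = (-322 + 229)**2 = (-93)**2 = 8649)
L(v) - O = (129 + 2*157) - 1*8649 = (129 + 314) - 8649 = 443 - 8649 = -8206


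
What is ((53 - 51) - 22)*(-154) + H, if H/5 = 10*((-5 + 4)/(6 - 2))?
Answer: 6135/2 ≈ 3067.5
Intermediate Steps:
H = -25/2 (H = 5*(10*((-5 + 4)/(6 - 2))) = 5*(10*(-1/4)) = 5*(-5/2) = -25/2 ≈ -12.500)
((53 - 51) - 22)*(-154) + H = ((53 - 51) - 22)*(-154) - 25/2 = (2 - 22)*(-154) - 25/2 = -20*(-154) - 25/2 = 3080 - 25/2 = 6135/2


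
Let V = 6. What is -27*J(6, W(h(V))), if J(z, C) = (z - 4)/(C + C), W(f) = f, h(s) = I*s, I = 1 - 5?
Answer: 9/8 ≈ 1.1250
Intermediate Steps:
I = -4
h(s) = -4*s
J(z, C) = (-4 + z)/(2*C) (J(z, C) = (-4 + z)/((2*C)) = (-4 + z)*(1/(2*C)) = (-4 + z)/(2*C))
-27*J(6, W(h(V))) = -27*(-4 + 6)/(2*((-4*6))) = -27*2/(2*(-24)) = -27*(-1)*2/(2*24) = -27*(-1/24) = 9/8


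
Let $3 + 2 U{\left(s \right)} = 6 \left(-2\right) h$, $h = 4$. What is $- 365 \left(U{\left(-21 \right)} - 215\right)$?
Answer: $\frac{175565}{2} \approx 87783.0$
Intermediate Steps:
$U{\left(s \right)} = - \frac{51}{2}$ ($U{\left(s \right)} = - \frac{3}{2} + \frac{6 \left(-2\right) 4}{2} = - \frac{3}{2} + \frac{\left(-12\right) 4}{2} = - \frac{3}{2} + \frac{1}{2} \left(-48\right) = - \frac{3}{2} - 24 = - \frac{51}{2}$)
$- 365 \left(U{\left(-21 \right)} - 215\right) = - 365 \left(- \frac{51}{2} - 215\right) = \left(-365\right) \left(- \frac{481}{2}\right) = \frac{175565}{2}$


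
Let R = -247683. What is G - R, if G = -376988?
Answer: -129305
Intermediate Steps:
G - R = -376988 - 1*(-247683) = -376988 + 247683 = -129305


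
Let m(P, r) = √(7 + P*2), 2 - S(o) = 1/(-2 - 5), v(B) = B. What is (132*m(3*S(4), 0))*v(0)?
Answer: 0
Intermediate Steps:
S(o) = 15/7 (S(o) = 2 - 1/(-2 - 5) = 2 - 1/(-7) = 2 - 1*(-⅐) = 2 + ⅐ = 15/7)
m(P, r) = √(7 + 2*P)
(132*m(3*S(4), 0))*v(0) = (132*√(7 + 2*(3*(15/7))))*0 = (132*√(7 + 2*(45/7)))*0 = (132*√(7 + 90/7))*0 = (132*√(139/7))*0 = (132*(√973/7))*0 = (132*√973/7)*0 = 0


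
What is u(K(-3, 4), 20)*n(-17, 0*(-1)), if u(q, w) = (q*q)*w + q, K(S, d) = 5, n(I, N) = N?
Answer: 0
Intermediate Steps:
u(q, w) = q + w*q² (u(q, w) = q²*w + q = w*q² + q = q + w*q²)
u(K(-3, 4), 20)*n(-17, 0*(-1)) = (5*(1 + 5*20))*(0*(-1)) = (5*(1 + 100))*0 = (5*101)*0 = 505*0 = 0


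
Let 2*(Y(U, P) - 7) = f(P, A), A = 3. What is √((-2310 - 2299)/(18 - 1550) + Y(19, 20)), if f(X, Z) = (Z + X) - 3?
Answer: √11740099/766 ≈ 4.4731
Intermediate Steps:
f(X, Z) = -3 + X + Z (f(X, Z) = (X + Z) - 3 = -3 + X + Z)
Y(U, P) = 7 + P/2 (Y(U, P) = 7 + (-3 + P + 3)/2 = 7 + P/2)
√((-2310 - 2299)/(18 - 1550) + Y(19, 20)) = √((-2310 - 2299)/(18 - 1550) + (7 + (½)*20)) = √(-4609/(-1532) + (7 + 10)) = √(-4609*(-1/1532) + 17) = √(4609/1532 + 17) = √(30653/1532) = √11740099/766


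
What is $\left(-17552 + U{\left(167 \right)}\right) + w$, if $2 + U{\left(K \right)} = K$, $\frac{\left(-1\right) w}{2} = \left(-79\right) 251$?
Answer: $22271$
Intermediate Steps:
$w = 39658$ ($w = - 2 \left(\left(-79\right) 251\right) = \left(-2\right) \left(-19829\right) = 39658$)
$U{\left(K \right)} = -2 + K$
$\left(-17552 + U{\left(167 \right)}\right) + w = \left(-17552 + \left(-2 + 167\right)\right) + 39658 = \left(-17552 + 165\right) + 39658 = -17387 + 39658 = 22271$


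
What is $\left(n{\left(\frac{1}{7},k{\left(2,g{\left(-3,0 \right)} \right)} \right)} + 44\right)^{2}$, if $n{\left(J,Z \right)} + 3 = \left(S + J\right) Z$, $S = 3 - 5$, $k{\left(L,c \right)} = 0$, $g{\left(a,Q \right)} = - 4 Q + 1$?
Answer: $1681$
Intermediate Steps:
$g{\left(a,Q \right)} = 1 - 4 Q$
$S = -2$ ($S = 3 - 5 = -2$)
$n{\left(J,Z \right)} = -3 + Z \left(-2 + J\right)$ ($n{\left(J,Z \right)} = -3 + \left(-2 + J\right) Z = -3 + Z \left(-2 + J\right)$)
$\left(n{\left(\frac{1}{7},k{\left(2,g{\left(-3,0 \right)} \right)} \right)} + 44\right)^{2} = \left(\left(-3 - 0 + \frac{1}{7} \cdot 0\right) + 44\right)^{2} = \left(\left(-3 + 0 + \frac{1}{7} \cdot 0\right) + 44\right)^{2} = \left(\left(-3 + 0 + 0\right) + 44\right)^{2} = \left(-3 + 44\right)^{2} = 41^{2} = 1681$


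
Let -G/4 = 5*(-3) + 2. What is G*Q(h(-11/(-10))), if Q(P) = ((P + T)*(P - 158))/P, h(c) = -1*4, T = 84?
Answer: 168480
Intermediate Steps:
h(c) = -4
Q(P) = (-158 + P)*(84 + P)/P (Q(P) = ((P + 84)*(P - 158))/P = ((84 + P)*(-158 + P))/P = ((-158 + P)*(84 + P))/P = (-158 + P)*(84 + P)/P)
G = 52 (G = -4*(5*(-3) + 2) = -4*(-15 + 2) = -4*(-13) = 52)
G*Q(h(-11/(-10))) = 52*(-74 - 4 - 13272/(-4)) = 52*(-74 - 4 - 13272*(-¼)) = 52*(-74 - 4 + 3318) = 52*3240 = 168480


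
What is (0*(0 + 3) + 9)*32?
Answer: 288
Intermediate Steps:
(0*(0 + 3) + 9)*32 = (0*3 + 9)*32 = (0 + 9)*32 = 9*32 = 288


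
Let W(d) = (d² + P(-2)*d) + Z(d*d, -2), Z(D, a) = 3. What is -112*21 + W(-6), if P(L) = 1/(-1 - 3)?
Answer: -4623/2 ≈ -2311.5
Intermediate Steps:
P(L) = -¼ (P(L) = 1/(-4) = -¼)
W(d) = 3 + d² - d/4 (W(d) = (d² - d/4) + 3 = 3 + d² - d/4)
-112*21 + W(-6) = -112*21 + (3 + (-6)² - ¼*(-6)) = -2352 + (3 + 36 + 3/2) = -2352 + 81/2 = -4623/2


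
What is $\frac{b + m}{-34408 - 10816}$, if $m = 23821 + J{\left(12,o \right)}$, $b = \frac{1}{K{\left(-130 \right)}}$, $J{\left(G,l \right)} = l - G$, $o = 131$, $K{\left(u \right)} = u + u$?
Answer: $- \frac{6224399}{11758240} \approx -0.52936$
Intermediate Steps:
$K{\left(u \right)} = 2 u$
$b = - \frac{1}{260}$ ($b = \frac{1}{2 \left(-130\right)} = \frac{1}{-260} = - \frac{1}{260} \approx -0.0038462$)
$m = 23940$ ($m = 23821 + \left(131 - 12\right) = 23821 + 119 = 23940$)
$\frac{b + m}{-34408 - 10816} = \frac{- \frac{1}{260} + 23940}{-34408 - 10816} = \frac{6224399}{260 \left(-34408 - 10816\right)} = \frac{6224399}{260 \left(-45224\right)} = \frac{6224399}{260} \left(- \frac{1}{45224}\right) = - \frac{6224399}{11758240}$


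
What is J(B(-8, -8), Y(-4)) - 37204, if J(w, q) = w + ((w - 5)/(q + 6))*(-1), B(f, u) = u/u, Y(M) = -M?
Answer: -186013/5 ≈ -37203.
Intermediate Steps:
B(f, u) = 1
J(w, q) = w - (-5 + w)/(6 + q) (J(w, q) = w + ((-5 + w)/(6 + q))*(-1) = w - (-5 + w)/(6 + q))
J(B(-8, -8), Y(-4)) - 37204 = (5 + 5*1 - 1*(-4)*1)/(6 - 1*(-4)) - 37204 = (5 + 5 + 4*1)/(6 + 4) - 37204 = (5 + 5 + 4)/10 - 37204 = (1/10)*14 - 37204 = 7/5 - 37204 = -186013/5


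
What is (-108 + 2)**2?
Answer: 11236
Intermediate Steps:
(-108 + 2)**2 = (-106)**2 = 11236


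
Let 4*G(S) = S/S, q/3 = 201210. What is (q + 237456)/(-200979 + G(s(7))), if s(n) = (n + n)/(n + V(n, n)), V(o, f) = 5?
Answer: -3364344/803915 ≈ -4.1850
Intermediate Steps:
q = 603630 (q = 3*201210 = 603630)
s(n) = 2*n/(5 + n) (s(n) = (n + n)/(n + 5) = (2*n)/(5 + n) = 2*n/(5 + n))
G(S) = ¼ (G(S) = (S/S)/4 = (¼)*1 = ¼)
(q + 237456)/(-200979 + G(s(7))) = (603630 + 237456)/(-200979 + ¼) = 841086/(-803915/4) = 841086*(-4/803915) = -3364344/803915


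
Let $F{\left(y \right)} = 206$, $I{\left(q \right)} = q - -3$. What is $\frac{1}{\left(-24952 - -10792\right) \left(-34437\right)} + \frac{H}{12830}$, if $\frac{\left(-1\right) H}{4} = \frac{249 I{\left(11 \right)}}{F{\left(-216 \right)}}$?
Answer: $- \frac{67994810735}{12887908400016} \approx -0.0052759$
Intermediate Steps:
$I{\left(q \right)} = 3 + q$ ($I{\left(q \right)} = q + 3 = 3 + q$)
$H = - \frac{6972}{103}$ ($H = - 4 \frac{249 \left(3 + 11\right)}{206} = - 4 \cdot 249 \cdot 14 \cdot \frac{1}{206} = - 4 \cdot 3486 \cdot \frac{1}{206} = \left(-4\right) \frac{1743}{103} = - \frac{6972}{103} \approx -67.689$)
$\frac{1}{\left(-24952 - -10792\right) \left(-34437\right)} + \frac{H}{12830} = \frac{1}{\left(-24952 - -10792\right) \left(-34437\right)} - \frac{6972}{103 \cdot 12830} = \frac{1}{-24952 + 10792} \left(- \frac{1}{34437}\right) - \frac{3486}{660745} = \frac{1}{-14160} \left(- \frac{1}{34437}\right) - \frac{3486}{660745} = \left(- \frac{1}{14160}\right) \left(- \frac{1}{34437}\right) - \frac{3486}{660745} = \frac{1}{487627920} - \frac{3486}{660745} = - \frac{67994810735}{12887908400016}$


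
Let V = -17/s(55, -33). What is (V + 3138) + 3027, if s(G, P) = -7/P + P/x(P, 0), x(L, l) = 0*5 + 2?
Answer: 6628497/1075 ≈ 6166.0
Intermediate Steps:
x(L, l) = 2 (x(L, l) = 0 + 2 = 2)
s(G, P) = P/2 - 7/P (s(G, P) = -7/P + P/2 = P/2 - 7/P)
V = 1122/1075 (V = -17/((½)*(-33) - 7/(-33)) = -17/(-33/2 - 7*(-1/33)) = -17/(-33/2 + 7/33) = -17/(-1075/66) = -17*(-66/1075) = 1122/1075 ≈ 1.0437)
(V + 3138) + 3027 = (1122/1075 + 3138) + 3027 = 3374472/1075 + 3027 = 6628497/1075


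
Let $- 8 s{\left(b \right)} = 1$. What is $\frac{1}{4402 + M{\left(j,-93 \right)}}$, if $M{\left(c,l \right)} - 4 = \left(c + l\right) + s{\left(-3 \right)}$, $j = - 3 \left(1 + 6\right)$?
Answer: $\frac{8}{34335} \approx 0.000233$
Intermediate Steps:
$s{\left(b \right)} = - \frac{1}{8}$ ($s{\left(b \right)} = \left(- \frac{1}{8}\right) 1 = - \frac{1}{8}$)
$j = -21$ ($j = \left(-3\right) 7 = -21$)
$M{\left(c,l \right)} = \frac{31}{8} + c + l$ ($M{\left(c,l \right)} = 4 - \left(\frac{1}{8} - c - l\right) = 4 + \left(- \frac{1}{8} + c + l\right) = \frac{31}{8} + c + l$)
$\frac{1}{4402 + M{\left(j,-93 \right)}} = \frac{1}{4402 - \frac{881}{8}} = \frac{1}{\frac{34335}{8}} = \frac{8}{34335}$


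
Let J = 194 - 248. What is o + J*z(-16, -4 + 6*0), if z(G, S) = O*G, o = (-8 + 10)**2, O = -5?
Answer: -4316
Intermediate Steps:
o = 4 (o = 2**2 = 4)
z(G, S) = -5*G
J = -54
o + J*z(-16, -4 + 6*0) = 4 - (-270)*(-16) = 4 - 54*80 = 4 - 4320 = -4316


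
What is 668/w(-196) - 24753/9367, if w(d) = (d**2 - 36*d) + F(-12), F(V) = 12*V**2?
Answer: -290521111/110530600 ≈ -2.6284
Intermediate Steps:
w(d) = 1728 + d**2 - 36*d (w(d) = (d**2 - 36*d) + 12*(-12)**2 = (d**2 - 36*d) + 12*144 = (d**2 - 36*d) + 1728 = 1728 + d**2 - 36*d)
668/w(-196) - 24753/9367 = 668/(1728 + (-196)**2 - 36*(-196)) - 24753/9367 = 668/(1728 + 38416 + 7056) - 24753*1/9367 = 668/47200 - 24753/9367 = 668*(1/47200) - 24753/9367 = 167/11800 - 24753/9367 = -290521111/110530600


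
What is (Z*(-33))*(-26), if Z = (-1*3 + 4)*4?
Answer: 3432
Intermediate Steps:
Z = 4 (Z = (-3 + 4)*4 = 1*4 = 4)
(Z*(-33))*(-26) = (4*(-33))*(-26) = -132*(-26) = 3432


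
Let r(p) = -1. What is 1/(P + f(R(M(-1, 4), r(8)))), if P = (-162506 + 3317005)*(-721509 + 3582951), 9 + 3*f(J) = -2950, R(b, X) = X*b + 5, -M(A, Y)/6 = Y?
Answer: 3/27079247779715 ≈ 1.1079e-13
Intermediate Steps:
M(A, Y) = -6*Y
R(b, X) = 5 + X*b
f(J) = -2959/3 (f(J) = -3 + (⅓)*(-2950) = -3 - 2950/3 = -2959/3)
P = 9026415927558 (P = 3154499*2861442 = 9026415927558)
1/(P + f(R(M(-1, 4), r(8)))) = 1/(9026415927558 - 2959/3) = 1/(27079247779715/3) = 3/27079247779715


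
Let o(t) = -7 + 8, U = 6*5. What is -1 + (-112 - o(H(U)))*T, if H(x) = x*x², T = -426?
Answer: 48137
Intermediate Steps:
U = 30
H(x) = x³
o(t) = 1
-1 + (-112 - o(H(U)))*T = -1 + (-112 - 1*1)*(-426) = -1 + (-112 - 1)*(-426) = -1 - 113*(-426) = -1 + 48138 = 48137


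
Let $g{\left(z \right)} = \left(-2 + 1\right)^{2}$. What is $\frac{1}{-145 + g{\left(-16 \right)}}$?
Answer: $- \frac{1}{144} \approx -0.0069444$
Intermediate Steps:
$g{\left(z \right)} = 1$ ($g{\left(z \right)} = \left(-1\right)^{2} = 1$)
$\frac{1}{-145 + g{\left(-16 \right)}} = \frac{1}{-145 + 1} = \frac{1}{-144} = - \frac{1}{144}$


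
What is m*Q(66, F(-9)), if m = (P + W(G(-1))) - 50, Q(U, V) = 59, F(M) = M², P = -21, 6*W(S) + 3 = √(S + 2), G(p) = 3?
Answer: -8437/2 + 59*√5/6 ≈ -4196.5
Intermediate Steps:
W(S) = -½ + √(2 + S)/6 (W(S) = -½ + √(S + 2)/6 = -½ + √(2 + S)/6)
m = -143/2 + √5/6 (m = (-21 + (-½ + √(2 + 3)/6)) - 50 = (-21 + (-½ + √5/6)) - 50 = (-43/2 + √5/6) - 50 = -143/2 + √5/6 ≈ -71.127)
m*Q(66, F(-9)) = (-143/2 + √5/6)*59 = -8437/2 + 59*√5/6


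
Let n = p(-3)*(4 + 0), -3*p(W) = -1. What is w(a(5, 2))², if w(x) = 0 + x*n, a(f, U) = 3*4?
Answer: 256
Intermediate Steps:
p(W) = ⅓ (p(W) = -⅓*(-1) = ⅓)
a(f, U) = 12
n = 4/3 (n = (4 + 0)/3 = (⅓)*4 = 4/3 ≈ 1.3333)
w(x) = 4*x/3 (w(x) = 0 + x*(4/3) = 0 + 4*x/3 = 4*x/3)
w(a(5, 2))² = ((4/3)*12)² = 16² = 256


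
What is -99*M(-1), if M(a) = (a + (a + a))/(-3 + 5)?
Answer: 297/2 ≈ 148.50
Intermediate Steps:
M(a) = 3*a/2 (M(a) = (a + 2*a)/2 = (3*a)*(1/2) = 3*a/2)
-99*M(-1) = -297*(-1)/2 = -99*(-3/2) = 297/2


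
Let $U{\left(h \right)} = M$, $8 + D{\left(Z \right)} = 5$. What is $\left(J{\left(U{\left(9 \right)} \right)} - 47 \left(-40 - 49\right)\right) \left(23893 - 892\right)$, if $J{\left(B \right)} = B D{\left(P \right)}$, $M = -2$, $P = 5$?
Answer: $96351189$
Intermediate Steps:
$D{\left(Z \right)} = -3$ ($D{\left(Z \right)} = -8 + 5 = -3$)
$U{\left(h \right)} = -2$
$J{\left(B \right)} = - 3 B$ ($J{\left(B \right)} = B \left(-3\right) = - 3 B$)
$\left(J{\left(U{\left(9 \right)} \right)} - 47 \left(-40 - 49\right)\right) \left(23893 - 892\right) = \left(\left(-3\right) \left(-2\right) - 47 \left(-40 - 49\right)\right) \left(23893 - 892\right) = \left(6 - -4183\right) 23001 = \left(6 + 4183\right) 23001 = 4189 \cdot 23001 = 96351189$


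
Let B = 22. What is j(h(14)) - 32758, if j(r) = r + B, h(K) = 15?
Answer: -32721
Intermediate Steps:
j(r) = 22 + r (j(r) = r + 22 = 22 + r)
j(h(14)) - 32758 = (22 + 15) - 32758 = 37 - 32758 = -32721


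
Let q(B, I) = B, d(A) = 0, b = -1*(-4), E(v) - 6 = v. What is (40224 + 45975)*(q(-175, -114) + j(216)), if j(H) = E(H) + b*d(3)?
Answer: 4051353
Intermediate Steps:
E(v) = 6 + v
b = 4
j(H) = 6 + H (j(H) = (6 + H) + 4*0 = (6 + H) + 0 = 6 + H)
(40224 + 45975)*(q(-175, -114) + j(216)) = (40224 + 45975)*(-175 + (6 + 216)) = 86199*(-175 + 222) = 86199*47 = 4051353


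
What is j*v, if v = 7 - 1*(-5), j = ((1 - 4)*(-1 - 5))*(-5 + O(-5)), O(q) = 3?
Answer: -432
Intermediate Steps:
j = -36 (j = ((1 - 4)*(-1 - 5))*(-5 + 3) = -3*(-6)*(-2) = 18*(-2) = -36)
v = 12 (v = 7 + 5 = 12)
j*v = -36*12 = -432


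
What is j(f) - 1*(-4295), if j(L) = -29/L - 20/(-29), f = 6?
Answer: 746609/174 ≈ 4290.9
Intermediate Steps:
j(L) = 20/29 - 29/L (j(L) = -29/L - 20*(-1/29) = -29/L + 20/29 = 20/29 - 29/L)
j(f) - 1*(-4295) = (20/29 - 29/6) - 1*(-4295) = (20/29 - 29*⅙) + 4295 = (20/29 - 29/6) + 4295 = -721/174 + 4295 = 746609/174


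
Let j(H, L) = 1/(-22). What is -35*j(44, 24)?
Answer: 35/22 ≈ 1.5909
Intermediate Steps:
j(H, L) = -1/22
-35*j(44, 24) = -35*(-1/22) = 35/22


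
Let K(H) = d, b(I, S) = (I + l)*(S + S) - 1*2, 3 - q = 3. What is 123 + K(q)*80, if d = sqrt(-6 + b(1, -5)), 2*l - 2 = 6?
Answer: 123 + 80*I*sqrt(58) ≈ 123.0 + 609.26*I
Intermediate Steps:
q = 0 (q = 3 - 1*3 = 3 - 3 = 0)
l = 4 (l = 1 + (1/2)*6 = 1 + 3 = 4)
b(I, S) = -2 + 2*S*(4 + I) (b(I, S) = (I + 4)*(S + S) - 1*2 = (4 + I)*(2*S) - 2 = 2*S*(4 + I) - 2 = -2 + 2*S*(4 + I))
d = I*sqrt(58) (d = sqrt(-6 + (-2 + 8*(-5) + 2*1*(-5))) = sqrt(-6 + (-2 - 40 - 10)) = sqrt(-6 - 52) = sqrt(-58) = I*sqrt(58) ≈ 7.6158*I)
K(H) = I*sqrt(58)
123 + K(q)*80 = 123 + (I*sqrt(58))*80 = 123 + 80*I*sqrt(58)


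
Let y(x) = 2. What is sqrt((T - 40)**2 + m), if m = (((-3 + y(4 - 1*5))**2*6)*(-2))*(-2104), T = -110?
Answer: 2*sqrt(11937) ≈ 218.51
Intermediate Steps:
m = 25248 (m = (((-3 + 2)**2*6)*(-2))*(-2104) = (((-1)**2*6)*(-2))*(-2104) = ((1*6)*(-2))*(-2104) = (6*(-2))*(-2104) = -12*(-2104) = 25248)
sqrt((T - 40)**2 + m) = sqrt((-110 - 40)**2 + 25248) = sqrt((-150)**2 + 25248) = sqrt(22500 + 25248) = sqrt(47748) = 2*sqrt(11937)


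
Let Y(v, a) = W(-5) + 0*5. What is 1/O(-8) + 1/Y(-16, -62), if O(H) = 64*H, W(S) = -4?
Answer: -129/512 ≈ -0.25195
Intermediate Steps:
Y(v, a) = -4 (Y(v, a) = -4 + 0*5 = -4 + 0 = -4)
1/O(-8) + 1/Y(-16, -62) = 1/(64*(-8)) + 1/(-4) = 1/(-512) - ¼ = -1/512 - ¼ = -129/512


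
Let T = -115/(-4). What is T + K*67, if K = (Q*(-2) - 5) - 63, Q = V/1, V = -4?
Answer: -15965/4 ≈ -3991.3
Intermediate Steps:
Q = -4 (Q = -4/1 = -4*1 = -4)
T = 115/4 (T = -115*(-¼) = 115/4 ≈ 28.750)
K = -60 (K = (-4*(-2) - 5) - 63 = (8 - 5) - 63 = 3 - 63 = -60)
T + K*67 = 115/4 - 60*67 = 115/4 - 4020 = -15965/4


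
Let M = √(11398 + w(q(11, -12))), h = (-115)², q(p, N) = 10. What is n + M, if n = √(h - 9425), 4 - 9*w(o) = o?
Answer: 10*√38 + 4*√6411/3 ≈ 168.40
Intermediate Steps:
h = 13225
w(o) = 4/9 - o/9
n = 10*√38 (n = √(13225 - 9425) = √3800 = 10*√38 ≈ 61.644)
M = 4*√6411/3 (M = √(11398 + (4/9 - ⅑*10)) = √(11398 + (4/9 - 10/9)) = √(11398 - ⅔) = √(34192/3) = 4*√6411/3 ≈ 106.76)
n + M = 10*√38 + 4*√6411/3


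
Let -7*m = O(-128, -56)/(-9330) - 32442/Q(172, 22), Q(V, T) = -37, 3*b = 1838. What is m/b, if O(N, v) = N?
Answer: -10810307/52874665 ≈ -0.20445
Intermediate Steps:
b = 1838/3 (b = (⅓)*1838 = 1838/3 ≈ 612.67)
m = -21620614/172605 (m = -(-128/(-9330) - 32442/(-37))/7 = -(-128*(-1/9330) - 32442*(-1/37))/7 = -(64/4665 + 32442/37)/7 = -⅐*151344298/172605 = -21620614/172605 ≈ -125.26)
m/b = -21620614/(172605*1838/3) = -21620614/172605*3/1838 = -10810307/52874665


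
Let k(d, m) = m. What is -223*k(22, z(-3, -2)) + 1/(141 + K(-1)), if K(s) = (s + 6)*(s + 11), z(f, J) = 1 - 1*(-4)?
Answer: -212964/191 ≈ -1115.0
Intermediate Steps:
z(f, J) = 5 (z(f, J) = 1 + 4 = 5)
K(s) = (6 + s)*(11 + s)
-223*k(22, z(-3, -2)) + 1/(141 + K(-1)) = -223*5 + 1/(141 + (66 + (-1)² + 17*(-1))) = -1115 + 1/(141 + (66 + 1 - 17)) = -1115 + 1/(141 + 50) = -1115 + 1/191 = -212964/191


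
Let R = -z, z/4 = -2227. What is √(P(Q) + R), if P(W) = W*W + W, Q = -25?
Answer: 2*√2377 ≈ 97.509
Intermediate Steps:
z = -8908 (z = 4*(-2227) = -8908)
P(W) = W + W² (P(W) = W² + W = W + W²)
R = 8908 (R = -1*(-8908) = 8908)
√(P(Q) + R) = √(-25*(1 - 25) + 8908) = √(-25*(-24) + 8908) = √(600 + 8908) = √9508 = 2*√2377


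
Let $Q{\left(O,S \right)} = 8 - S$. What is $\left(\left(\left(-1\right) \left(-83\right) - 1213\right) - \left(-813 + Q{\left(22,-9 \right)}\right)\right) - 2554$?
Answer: $-2888$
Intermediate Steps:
$\left(\left(\left(-1\right) \left(-83\right) - 1213\right) - \left(-813 + Q{\left(22,-9 \right)}\right)\right) - 2554 = \left(\left(\left(-1\right) \left(-83\right) - 1213\right) + \left(813 - \left(8 - -9\right)\right)\right) - 2554 = \left(\left(83 - 1213\right) + \left(813 - \left(8 + 9\right)\right)\right) - 2554 = \left(-1130 + \left(813 - 17\right)\right) - 2554 = \left(-1130 + 796\right) - 2554 = -334 - 2554 = -2888$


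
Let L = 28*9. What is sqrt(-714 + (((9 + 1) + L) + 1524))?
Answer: 4*sqrt(67) ≈ 32.741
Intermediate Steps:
L = 252
sqrt(-714 + (((9 + 1) + L) + 1524)) = sqrt(-714 + (((9 + 1) + 252) + 1524)) = sqrt(-714 + ((10 + 252) + 1524)) = sqrt(-714 + (262 + 1524)) = sqrt(-714 + 1786) = sqrt(1072) = 4*sqrt(67)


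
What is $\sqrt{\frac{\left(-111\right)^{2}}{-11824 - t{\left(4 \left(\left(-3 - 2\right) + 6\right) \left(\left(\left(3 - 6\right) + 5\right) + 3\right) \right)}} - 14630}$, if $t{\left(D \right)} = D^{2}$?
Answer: $\frac{i \sqrt{34160243231}}{1528} \approx 120.96 i$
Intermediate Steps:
$\sqrt{\frac{\left(-111\right)^{2}}{-11824 - t{\left(4 \left(\left(-3 - 2\right) + 6\right) \left(\left(\left(3 - 6\right) + 5\right) + 3\right) \right)}} - 14630} = \sqrt{\frac{\left(-111\right)^{2}}{-11824 - \left(4 \left(\left(-3 - 2\right) + 6\right) \left(\left(\left(3 - 6\right) + 5\right) + 3\right)\right)^{2}} - 14630} = \sqrt{\frac{12321}{-11824 - \left(4 \left(-5 + 6\right) \left(\left(\left(3 - 6\right) + 5\right) + 3\right)\right)^{2}} - 14630} = \sqrt{\frac{12321}{-11824 - \left(4 \cdot 1 \left(\left(-3 + 5\right) + 3\right)\right)^{2}} - 14630} = \sqrt{\frac{12321}{-11824 - \left(4 \left(2 + 3\right)\right)^{2}} - 14630} = \sqrt{\frac{12321}{-11824 - \left(4 \cdot 5\right)^{2}} - 14630} = \sqrt{\frac{12321}{-11824 - 20^{2}} - 14630} = \sqrt{\frac{12321}{-11824 - 400} - 14630} = \sqrt{\frac{12321}{-12224} - 14630} = \sqrt{12321 \left(- \frac{1}{12224}\right) - 14630} = \sqrt{- \frac{12321}{12224} - 14630} = \sqrt{- \frac{178849441}{12224}} = \frac{i \sqrt{34160243231}}{1528}$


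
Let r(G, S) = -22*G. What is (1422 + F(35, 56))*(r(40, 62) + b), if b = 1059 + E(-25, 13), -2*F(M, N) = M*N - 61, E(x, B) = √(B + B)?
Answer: 169155/2 + 945*√26/2 ≈ 86987.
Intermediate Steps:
E(x, B) = √2*√B (E(x, B) = √(2*B) = √2*√B)
F(M, N) = 61/2 - M*N/2 (F(M, N) = -(M*N - 61)/2 = -(-61 + M*N)/2 = 61/2 - M*N/2)
b = 1059 + √26 (b = 1059 + √2*√13 = 1059 + √26 ≈ 1064.1)
(1422 + F(35, 56))*(r(40, 62) + b) = (1422 + (61/2 - ½*35*56))*(-22*40 + (1059 + √26)) = (1422 + (61/2 - 980))*(-880 + (1059 + √26)) = (1422 - 1899/2)*(179 + √26) = 945*(179 + √26)/2 = 169155/2 + 945*√26/2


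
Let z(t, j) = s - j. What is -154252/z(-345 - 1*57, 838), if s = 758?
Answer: 38563/20 ≈ 1928.2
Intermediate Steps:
z(t, j) = 758 - j
-154252/z(-345 - 1*57, 838) = -154252/(758 - 1*838) = -154252/(758 - 838) = -154252/(-80) = -154252*(-1/80) = 38563/20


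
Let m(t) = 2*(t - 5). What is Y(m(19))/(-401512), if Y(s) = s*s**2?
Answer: -2744/50189 ≈ -0.054673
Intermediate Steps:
m(t) = -10 + 2*t (m(t) = 2*(-5 + t) = -10 + 2*t)
Y(s) = s**3
Y(m(19))/(-401512) = (-10 + 2*19)**3/(-401512) = (-10 + 38)**3*(-1/401512) = 28**3*(-1/401512) = 21952*(-1/401512) = -2744/50189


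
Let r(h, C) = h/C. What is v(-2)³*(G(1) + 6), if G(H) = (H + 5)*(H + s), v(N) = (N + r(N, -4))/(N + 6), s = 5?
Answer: -567/256 ≈ -2.2148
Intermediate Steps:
v(N) = 3*N/(4*(6 + N)) (v(N) = (N + N/(-4))/(N + 6) = (N + N*(-¼))/(6 + N) = (N - N/4)/(6 + N) = (3*N/4)/(6 + N) = 3*N/(4*(6 + N)))
G(H) = (5 + H)² (G(H) = (H + 5)*(H + 5) = (5 + H)*(5 + H) = (5 + H)²)
v(-2)³*(G(1) + 6) = ((¾)*(-2)/(6 - 2))³*((25 + 1² + 10*1) + 6) = ((¾)*(-2)/4)³*((25 + 1 + 10) + 6) = ((¾)*(-2)*(¼))³*(36 + 6) = (-3/8)³*42 = -27/512*42 = -567/256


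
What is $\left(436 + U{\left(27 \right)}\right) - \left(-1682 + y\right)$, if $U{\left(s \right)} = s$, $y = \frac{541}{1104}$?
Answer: $\frac{2367539}{1104} \approx 2144.5$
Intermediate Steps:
$y = \frac{541}{1104}$ ($y = 541 \cdot \frac{1}{1104} = \frac{541}{1104} \approx 0.49004$)
$\left(436 + U{\left(27 \right)}\right) - \left(-1682 + y\right) = \left(436 + 27\right) + \left(1682 - \frac{541}{1104}\right) = 463 + \left(1682 - \frac{541}{1104}\right) = 463 + \frac{1856387}{1104} = \frac{2367539}{1104}$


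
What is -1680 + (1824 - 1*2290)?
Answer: -2146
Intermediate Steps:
-1680 + (1824 - 1*2290) = -1680 + (1824 - 2290) = -1680 - 466 = -2146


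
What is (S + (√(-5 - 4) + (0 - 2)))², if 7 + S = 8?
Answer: (1 - 3*I)² ≈ -8.0 - 6.0*I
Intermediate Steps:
S = 1 (S = -7 + 8 = 1)
(S + (√(-5 - 4) + (0 - 2)))² = (1 + (√(-5 - 4) + (0 - 2)))² = (1 + (√(-9) - 2))² = (1 + (3*I - 2))² = (1 + (-2 + 3*I))² = (-1 + 3*I)²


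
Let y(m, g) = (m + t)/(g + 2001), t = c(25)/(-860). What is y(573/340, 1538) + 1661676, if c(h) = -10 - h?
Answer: 42987707683457/25870090 ≈ 1.6617e+6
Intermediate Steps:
t = 7/172 (t = (-10 - 1*25)/(-860) = (-10 - 25)*(-1/860) = -35*(-1/860) = 7/172 ≈ 0.040698)
y(m, g) = (7/172 + m)/(2001 + g) (y(m, g) = (m + 7/172)/(g + 2001) = (7/172 + m)/(2001 + g))
y(573/340, 1538) + 1661676 = (7/172 + 573/340)/(2001 + 1538) + 1661676 = (7/172 + 573*(1/340))/3539 + 1661676 = (7/172 + 573/340)/3539 + 1661676 = (1/3539)*(12617/7310) + 1661676 = 12617/25870090 + 1661676 = 42987707683457/25870090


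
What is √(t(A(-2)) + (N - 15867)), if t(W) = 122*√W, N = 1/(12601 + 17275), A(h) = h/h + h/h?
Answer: √(-3540623365279 + 27223548968*√2)/14938 ≈ 125.28*I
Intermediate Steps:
A(h) = 2 (A(h) = 1 + 1 = 2)
N = 1/29876 ≈ 3.3472e-5
√(t(A(-2)) + (N - 15867)) = √(122*√2 + (1/29876 - 15867)) = √(122*√2 - 474042491/29876) = √(-474042491/29876 + 122*√2)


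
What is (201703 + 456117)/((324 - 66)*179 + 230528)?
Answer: 65782/27671 ≈ 2.3773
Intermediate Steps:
(201703 + 456117)/((324 - 66)*179 + 230528) = 657820/(258*179 + 230528) = 657820/(46182 + 230528) = 657820/276710 = 657820*(1/276710) = 65782/27671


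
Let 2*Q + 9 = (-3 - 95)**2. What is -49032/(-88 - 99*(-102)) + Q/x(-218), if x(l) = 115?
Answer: 8476859/230230 ≈ 36.819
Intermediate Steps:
Q = 9595/2 (Q = -9/2 + (-3 - 95)**2/2 = -9/2 + (1/2)*(-98)**2 = -9/2 + (1/2)*9604 = -9/2 + 4802 = 9595/2 ≈ 4797.5)
-49032/(-88 - 99*(-102)) + Q/x(-218) = -49032/(-88 - 99*(-102)) + (9595/2)/115 = -49032/(-88 + 10098) + (9595/2)*(1/115) = -49032/10010 + 1919/46 = -49032*1/10010 + 1919/46 = -24516/5005 + 1919/46 = 8476859/230230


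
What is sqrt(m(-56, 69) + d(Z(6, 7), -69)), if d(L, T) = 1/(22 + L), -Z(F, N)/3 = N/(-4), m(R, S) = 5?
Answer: 3*sqrt(6649)/109 ≈ 2.2443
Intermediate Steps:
Z(F, N) = 3*N/4 (Z(F, N) = -3*N/(-4) = -3*N*(-1)/4 = -(-3)*N/4 = 3*N/4)
sqrt(m(-56, 69) + d(Z(6, 7), -69)) = sqrt(5 + 1/(22 + (3/4)*7)) = sqrt(5 + 1/(22 + 21/4)) = sqrt(5 + 1/(109/4)) = sqrt(5 + 4/109) = sqrt(549/109) = 3*sqrt(6649)/109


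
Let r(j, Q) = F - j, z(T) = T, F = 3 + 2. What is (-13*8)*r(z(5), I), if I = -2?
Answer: 0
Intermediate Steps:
F = 5
r(j, Q) = 5 - j
(-13*8)*r(z(5), I) = (-13*8)*(5 - 1*5) = -104*(5 - 5) = -104*0 = 0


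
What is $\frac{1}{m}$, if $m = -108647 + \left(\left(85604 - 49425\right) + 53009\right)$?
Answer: $- \frac{1}{19459} \approx -5.139 \cdot 10^{-5}$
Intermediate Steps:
$m = -19459$ ($m = -108647 + \left(36179 + 53009\right) = -108647 + 89188 = -19459$)
$\frac{1}{m} = \frac{1}{-19459} = - \frac{1}{19459}$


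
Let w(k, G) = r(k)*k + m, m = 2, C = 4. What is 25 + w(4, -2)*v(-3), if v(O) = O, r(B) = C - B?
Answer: 19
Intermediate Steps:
r(B) = 4 - B
w(k, G) = 2 + k*(4 - k) (w(k, G) = (4 - k)*k + 2 = k*(4 - k) + 2 = 2 + k*(4 - k))
25 + w(4, -2)*v(-3) = 25 + (2 - 1*4*(-4 + 4))*(-3) = 25 + (2 - 1*4*0)*(-3) = 25 + (2 + 0)*(-3) = 25 + 2*(-3) = 25 - 6 = 19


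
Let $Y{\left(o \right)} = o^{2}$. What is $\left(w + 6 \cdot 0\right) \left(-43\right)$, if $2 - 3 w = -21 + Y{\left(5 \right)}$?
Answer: $\frac{86}{3} \approx 28.667$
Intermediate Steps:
$w = - \frac{2}{3}$ ($w = \frac{2}{3} - \frac{-21 + 5^{2}}{3} = \frac{2}{3} - \frac{-21 + 25}{3} = \frac{2}{3} - \frac{4}{3} = - \frac{2}{3} \approx -0.66667$)
$\left(w + 6 \cdot 0\right) \left(-43\right) = \left(- \frac{2}{3} + 6 \cdot 0\right) \left(-43\right) = \left(- \frac{2}{3} + 0\right) \left(-43\right) = \left(- \frac{2}{3}\right) \left(-43\right) = \frac{86}{3}$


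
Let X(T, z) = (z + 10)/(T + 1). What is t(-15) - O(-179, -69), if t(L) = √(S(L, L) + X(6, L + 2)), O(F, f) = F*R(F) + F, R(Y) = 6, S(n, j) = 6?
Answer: 1253 + √273/7 ≈ 1255.4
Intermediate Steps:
O(F, f) = 7*F (O(F, f) = F*6 + F = 6*F + F = 7*F)
X(T, z) = (10 + z)/(1 + T)
t(L) = √(54/7 + L/7) (t(L) = √(6 + (10 + (L + 2))/(1 + 6)) = √(6 + (10 + (2 + L))/7) = √(6 + (12 + L)/7) = √(6 + (12/7 + L/7)) = √(54/7 + L/7))
t(-15) - O(-179, -69) = √(378 + 7*(-15))/7 - 7*(-179) = √(378 - 105)/7 - 1*(-1253) = √273/7 + 1253 = 1253 + √273/7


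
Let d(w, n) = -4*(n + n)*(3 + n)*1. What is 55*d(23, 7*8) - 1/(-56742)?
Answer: -82489249919/56742 ≈ -1.4538e+6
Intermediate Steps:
d(w, n) = -8*n*(3 + n) (d(w, n) = -4*2*n*(3 + n)*1 = -8*n*(3 + n)*1 = -8*n*(3 + n))
55*d(23, 7*8) - 1/(-56742) = 55*(-8*7*8*(3 + 7*8)) - 1/(-56742) = 55*(-8*56*(3 + 56)) - 1*(-1/56742) = 55*(-8*56*59) + 1/56742 = 55*(-26432) + 1/56742 = -1453760 + 1/56742 = -82489249919/56742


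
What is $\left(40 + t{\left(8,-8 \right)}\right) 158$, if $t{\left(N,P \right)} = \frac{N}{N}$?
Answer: $6478$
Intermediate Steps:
$t{\left(N,P \right)} = 1$
$\left(40 + t{\left(8,-8 \right)}\right) 158 = \left(40 + 1\right) 158 = 41 \cdot 158 = 6478$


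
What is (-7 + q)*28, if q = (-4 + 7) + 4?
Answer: 0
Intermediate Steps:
q = 7 (q = 3 + 4 = 7)
(-7 + q)*28 = (-7 + 7)*28 = 0*28 = 0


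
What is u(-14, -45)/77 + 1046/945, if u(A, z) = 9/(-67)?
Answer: 769687/696465 ≈ 1.1051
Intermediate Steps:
u(A, z) = -9/67 (u(A, z) = 9*(-1/67) = -9/67)
u(-14, -45)/77 + 1046/945 = -9/67/77 + 1046/945 = -9/67*1/77 + 1046*(1/945) = -9/5159 + 1046/945 = 769687/696465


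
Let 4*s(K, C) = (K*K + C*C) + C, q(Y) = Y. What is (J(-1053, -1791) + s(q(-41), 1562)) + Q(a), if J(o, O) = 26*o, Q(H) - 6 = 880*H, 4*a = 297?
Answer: 2594959/4 ≈ 6.4874e+5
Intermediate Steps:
a = 297/4 (a = (¼)*297 = 297/4 ≈ 74.250)
Q(H) = 6 + 880*H
s(K, C) = C/4 + C²/4 + K²/4 (s(K, C) = ((K*K + C*C) + C)/4 = ((K² + C²) + C)/4 = ((C² + K²) + C)/4 = (C + C² + K²)/4 = C/4 + C²/4 + K²/4)
(J(-1053, -1791) + s(q(-41), 1562)) + Q(a) = (26*(-1053) + ((¼)*1562 + (¼)*1562² + (¼)*(-41)²)) + (6 + 880*(297/4)) = (-27378 + (781/2 + (¼)*2439844 + (¼)*1681)) + (6 + 65340) = (-27378 + (781/2 + 609961 + 1681/4)) + 65346 = (-27378 + 2443087/4) + 65346 = 2333575/4 + 65346 = 2594959/4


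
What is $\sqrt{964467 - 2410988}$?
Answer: $i \sqrt{1446521} \approx 1202.7 i$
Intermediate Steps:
$\sqrt{964467 - 2410988} = \sqrt{-1446521} = i \sqrt{1446521}$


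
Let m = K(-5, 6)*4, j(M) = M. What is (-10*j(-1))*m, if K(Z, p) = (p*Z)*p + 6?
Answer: -6960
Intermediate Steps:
K(Z, p) = 6 + Z*p² (K(Z, p) = (Z*p)*p + 6 = Z*p² + 6 = 6 + Z*p²)
m = -696 (m = (6 - 5*6²)*4 = (6 - 5*36)*4 = (6 - 180)*4 = -174*4 = -696)
(-10*j(-1))*m = -10*(-1)*(-696) = 10*(-696) = -6960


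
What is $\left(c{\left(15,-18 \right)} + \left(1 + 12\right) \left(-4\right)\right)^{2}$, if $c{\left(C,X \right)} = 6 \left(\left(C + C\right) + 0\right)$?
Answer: $16384$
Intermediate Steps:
$c{\left(C,X \right)} = 12 C$ ($c{\left(C,X \right)} = 6 \left(2 C + 0\right) = 6 \cdot 2 C = 12 C$)
$\left(c{\left(15,-18 \right)} + \left(1 + 12\right) \left(-4\right)\right)^{2} = \left(12 \cdot 15 + \left(1 + 12\right) \left(-4\right)\right)^{2} = \left(180 + 13 \left(-4\right)\right)^{2} = \left(180 - 52\right)^{2} = 128^{2} = 16384$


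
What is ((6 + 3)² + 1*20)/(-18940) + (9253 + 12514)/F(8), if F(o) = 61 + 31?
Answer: 51532211/217810 ≈ 236.59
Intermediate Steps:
F(o) = 92
((6 + 3)² + 1*20)/(-18940) + (9253 + 12514)/F(8) = ((6 + 3)² + 1*20)/(-18940) + (9253 + 12514)/92 = (9² + 20)*(-1/18940) + 21767*(1/92) = (81 + 20)*(-1/18940) + 21767/92 = 101*(-1/18940) + 21767/92 = -101/18940 + 21767/92 = 51532211/217810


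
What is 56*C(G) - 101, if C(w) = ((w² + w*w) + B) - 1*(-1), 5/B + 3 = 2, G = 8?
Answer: 6843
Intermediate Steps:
B = -5 (B = 5/(-3 + 2) = 5/(-1) = 5*(-1) = -5)
C(w) = -4 + 2*w² (C(w) = ((w² + w*w) - 5) - 1*(-1) = ((w² + w²) - 5) + 1 = (2*w² - 5) + 1 = (-5 + 2*w²) + 1 = -4 + 2*w²)
56*C(G) - 101 = 56*(-4 + 2*8²) - 101 = 56*(-4 + 2*64) - 101 = 56*(-4 + 128) - 101 = 56*124 - 101 = 6944 - 101 = 6843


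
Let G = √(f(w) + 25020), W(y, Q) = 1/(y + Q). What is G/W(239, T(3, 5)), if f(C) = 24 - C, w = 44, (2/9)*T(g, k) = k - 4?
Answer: 12175*√10 ≈ 38501.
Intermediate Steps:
T(g, k) = -18 + 9*k/2 (T(g, k) = 9*(k - 4)/2 = 9*(-4 + k)/2 = -18 + 9*k/2)
W(y, Q) = 1/(Q + y)
G = 50*√10 (G = √((24 - 1*44) + 25020) = √((24 - 44) + 25020) = √(-20 + 25020) = √25000 = 50*√10 ≈ 158.11)
G/W(239, T(3, 5)) = (50*√10)/(1/((-18 + (9/2)*5) + 239)) = (50*√10)/(1/((-18 + 45/2) + 239)) = (50*√10)/(1/(9/2 + 239)) = (50*√10)/(1/(487/2)) = (50*√10)/(2/487) = (50*√10)*(487/2) = 12175*√10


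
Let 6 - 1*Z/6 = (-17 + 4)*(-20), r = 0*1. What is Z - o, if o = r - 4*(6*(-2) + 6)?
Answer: -1548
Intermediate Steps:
r = 0
o = 24 (o = 0 - 4*(6*(-2) + 6) = 0 - 4*(-12 + 6) = 0 - 4*(-6) = 0 + 24 = 24)
Z = -1524 (Z = 36 - 6*(-17 + 4)*(-20) = 36 - (-78)*(-20) = 36 - 6*260 = 36 - 1560 = -1524)
Z - o = -1524 - 1*24 = -1524 - 24 = -1548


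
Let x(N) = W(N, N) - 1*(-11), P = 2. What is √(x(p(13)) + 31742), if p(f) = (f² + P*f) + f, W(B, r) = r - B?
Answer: √31753 ≈ 178.19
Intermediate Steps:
p(f) = f² + 3*f (p(f) = (f² + 2*f) + f = f² + 3*f)
x(N) = 11 (x(N) = (N - N) - 1*(-11) = 0 + 11 = 11)
√(x(p(13)) + 31742) = √(11 + 31742) = √31753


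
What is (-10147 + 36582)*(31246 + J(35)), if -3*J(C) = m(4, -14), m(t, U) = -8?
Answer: 2478175510/3 ≈ 8.2606e+8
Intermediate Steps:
J(C) = 8/3 (J(C) = -1/3*(-8) = 8/3)
(-10147 + 36582)*(31246 + J(35)) = (-10147 + 36582)*(31246 + 8/3) = 26435*(93746/3) = 2478175510/3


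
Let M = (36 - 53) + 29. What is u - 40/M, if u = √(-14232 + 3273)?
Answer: -10/3 + I*√10959 ≈ -3.3333 + 104.69*I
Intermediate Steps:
M = 12 (M = -17 + 29 = 12)
u = I*√10959 (u = √(-10959) = I*√10959 ≈ 104.69*I)
u - 40/M = I*√10959 - 40/12 = I*√10959 - 1*10/3 = I*√10959 - 10/3 = -10/3 + I*√10959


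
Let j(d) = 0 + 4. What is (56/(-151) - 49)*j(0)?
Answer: -29820/151 ≈ -197.48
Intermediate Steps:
j(d) = 4
(56/(-151) - 49)*j(0) = (56/(-151) - 49)*4 = (56*(-1/151) - 49)*4 = (-56/151 - 49)*4 = -7455/151*4 = -29820/151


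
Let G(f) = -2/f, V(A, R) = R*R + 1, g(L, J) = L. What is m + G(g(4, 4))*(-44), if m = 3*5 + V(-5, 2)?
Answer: 42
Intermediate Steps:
V(A, R) = 1 + R² (V(A, R) = R² + 1 = 1 + R²)
m = 20 (m = 3*5 + (1 + 2²) = 15 + (1 + 4) = 15 + 5 = 20)
m + G(g(4, 4))*(-44) = 20 - 2/4*(-44) = 20 - 2*¼*(-44) = 20 - ½*(-44) = 20 + 22 = 42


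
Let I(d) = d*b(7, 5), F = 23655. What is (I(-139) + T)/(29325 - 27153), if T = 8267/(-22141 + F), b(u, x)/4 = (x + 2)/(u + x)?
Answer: -1448321/9865224 ≈ -0.14681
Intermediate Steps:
b(u, x) = 4*(2 + x)/(u + x) (b(u, x) = 4*((x + 2)/(u + x)) = 4*((2 + x)/(u + x)) = 4*(2 + x)/(u + x))
I(d) = 7*d/3 (I(d) = d*(4*(2 + 5)/(7 + 5)) = d*(4*7/12) = d*(4*(1/12)*7) = d*(7/3) = 7*d/3)
T = 8267/1514 (T = 8267/(-22141 + 23655) = 8267/1514 ≈ 5.4604)
(I(-139) + T)/(29325 - 27153) = ((7/3)*(-139) + 8267/1514)/(29325 - 27153) = (-973/3 + 8267/1514)/2172 = -1448321/4542*1/2172 = -1448321/9865224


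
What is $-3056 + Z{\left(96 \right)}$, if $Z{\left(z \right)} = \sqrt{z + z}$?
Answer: $-3056 + 8 \sqrt{3} \approx -3042.1$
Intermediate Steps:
$Z{\left(z \right)} = \sqrt{2} \sqrt{z}$ ($Z{\left(z \right)} = \sqrt{2 z} = \sqrt{2} \sqrt{z}$)
$-3056 + Z{\left(96 \right)} = -3056 + \sqrt{2} \sqrt{96} = -3056 + \sqrt{2} \cdot 4 \sqrt{6} = -3056 + 8 \sqrt{3}$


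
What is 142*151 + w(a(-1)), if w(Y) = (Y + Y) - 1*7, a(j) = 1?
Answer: 21437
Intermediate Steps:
w(Y) = -7 + 2*Y (w(Y) = 2*Y - 7 = -7 + 2*Y)
142*151 + w(a(-1)) = 142*151 + (-7 + 2*1) = 21442 + (-7 + 2) = 21442 - 5 = 21437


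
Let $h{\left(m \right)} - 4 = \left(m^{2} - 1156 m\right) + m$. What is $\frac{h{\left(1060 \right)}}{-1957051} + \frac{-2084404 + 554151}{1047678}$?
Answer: $- \frac{2889286180015}{2050359277578} \approx -1.4092$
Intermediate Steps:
$h{\left(m \right)} = 4 + m^{2} - 1155 m$ ($h{\left(m \right)} = 4 + \left(\left(m^{2} - 1156 m\right) + m\right) = 4 + \left(m^{2} - 1155 m\right) = 4 + m^{2} - 1155 m$)
$\frac{h{\left(1060 \right)}}{-1957051} + \frac{-2084404 + 554151}{1047678} = \frac{4 + 1060^{2} - 1224300}{-1957051} + \frac{-2084404 + 554151}{1047678} = \left(4 + 1123600 - 1224300\right) \left(- \frac{1}{1957051}\right) - \frac{1530253}{1047678} = \left(-100696\right) \left(- \frac{1}{1957051}\right) - \frac{1530253}{1047678} = \frac{100696}{1957051} - \frac{1530253}{1047678} = - \frac{2889286180015}{2050359277578}$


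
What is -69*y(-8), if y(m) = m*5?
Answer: 2760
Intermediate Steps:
y(m) = 5*m
-69*y(-8) = -345*(-8) = -69*(-40) = 2760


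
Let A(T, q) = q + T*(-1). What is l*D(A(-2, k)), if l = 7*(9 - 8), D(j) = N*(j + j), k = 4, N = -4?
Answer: -336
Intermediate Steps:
A(T, q) = q - T
D(j) = -8*j (D(j) = -4*(j + j) = -8*j)
l = 7 (l = 7*1 = 7)
l*D(A(-2, k)) = 7*(-8*(4 - 1*(-2))) = 7*(-8*(4 + 2)) = 7*(-8*6) = 7*(-48) = -336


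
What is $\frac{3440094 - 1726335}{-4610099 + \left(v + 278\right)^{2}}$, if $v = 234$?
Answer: $- \frac{1713759}{4347955} \approx -0.39415$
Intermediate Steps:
$\frac{3440094 - 1726335}{-4610099 + \left(v + 278\right)^{2}} = \frac{3440094 - 1726335}{-4610099 + \left(234 + 278\right)^{2}} = \frac{1713759}{-4610099 + 512^{2}} = \frac{1713759}{-4610099 + 262144} = \frac{1713759}{-4347955} = 1713759 \left(- \frac{1}{4347955}\right) = - \frac{1713759}{4347955}$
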